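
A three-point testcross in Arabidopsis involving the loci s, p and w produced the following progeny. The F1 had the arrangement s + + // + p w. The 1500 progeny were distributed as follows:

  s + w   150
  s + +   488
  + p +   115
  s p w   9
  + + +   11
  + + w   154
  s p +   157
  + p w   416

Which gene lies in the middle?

s

The two rarest classes, + + + and s p w, are the double crossovers. Comparing them with the parentals, only the s allele has switched, so s is the middle locus and the order is p – s – w.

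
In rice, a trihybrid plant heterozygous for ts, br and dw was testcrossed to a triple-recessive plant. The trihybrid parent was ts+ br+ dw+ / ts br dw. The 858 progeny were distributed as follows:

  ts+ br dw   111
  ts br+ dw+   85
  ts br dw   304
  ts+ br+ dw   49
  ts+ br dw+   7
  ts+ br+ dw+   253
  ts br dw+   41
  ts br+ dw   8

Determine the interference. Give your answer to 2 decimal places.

The two rarest classes, ts+ br dw+ and ts br+ dw, are the double crossovers. Comparing them with the parentals, only the br allele has switched, so br is the middle locus and the order is ts – br – dw.
ts–br: (196 + 15)/858 = 0.2459; br–dw: (90 + 15)/858 = 0.1224.
Expected DCO frequency = 0.2459 × 0.1224 ≈ 0.03010; observed = 15/858 ≈ 0.01748.
Coefficient of coincidence = 0.01748/0.03010 ≈ 0.58; interference = 1 − 0.58 = 0.42.

0.42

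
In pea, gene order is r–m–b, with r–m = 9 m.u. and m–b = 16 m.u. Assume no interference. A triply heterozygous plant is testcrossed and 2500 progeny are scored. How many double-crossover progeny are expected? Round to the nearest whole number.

Map distances give recombination frequencies of 0.090 and 0.160 for the two intervals.
With no interference, expected double-crossover frequency = 0.090 × 0.160 = 0.01440.
Expected number = 0.01440 × 2500 = 36.00 ≈ 36.

36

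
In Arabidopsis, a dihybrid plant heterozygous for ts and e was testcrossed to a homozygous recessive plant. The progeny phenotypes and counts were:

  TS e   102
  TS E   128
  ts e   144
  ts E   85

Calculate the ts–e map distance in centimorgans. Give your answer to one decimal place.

The two most frequent classes, TS E (128) and ts e (144), are the parental types, so the F1 was TS E / ts e.
The recombinant classes are TS e and ts E: 102 + 85 = 187.
Recombination frequency = 187/459 = 0.4074 ≈ 40.7%, i.e. 40.7 centimorgans.

40.7 centimorgans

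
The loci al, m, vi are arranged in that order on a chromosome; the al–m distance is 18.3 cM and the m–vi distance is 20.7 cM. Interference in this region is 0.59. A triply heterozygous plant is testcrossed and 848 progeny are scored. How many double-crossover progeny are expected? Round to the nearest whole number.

Map distances give recombination frequencies of 0.183 and 0.207 for the two intervals.
With interference 0.59 (so coincidence = 0.41), expected double-crossover frequency = 0.183 × 0.207 × 0.41 = 0.01553.
Expected number = 0.01553 × 848 = 13.17 ≈ 13.

13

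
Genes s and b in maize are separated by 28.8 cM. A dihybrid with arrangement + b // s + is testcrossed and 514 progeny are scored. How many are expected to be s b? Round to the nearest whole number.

74

A map distance of 28.8 cM corresponds to a recombination frequency of 0.288.
The F1 is + b / s +, so s b is a recombinant gamete class with expected frequency r/2 = 0.288/2 = 0.1440.
Expected number = 0.1440 × 514 = 74.02 ≈ 74.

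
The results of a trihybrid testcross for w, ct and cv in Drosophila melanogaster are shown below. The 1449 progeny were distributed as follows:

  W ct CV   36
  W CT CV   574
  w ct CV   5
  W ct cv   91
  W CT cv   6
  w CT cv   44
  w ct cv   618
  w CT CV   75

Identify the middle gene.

cv

The two most frequent reciprocal classes, w ct cv and W CT CV, are the parental types, so the F1 was w ct cv / W CT CV.
The two rarest classes, w ct CV and W CT cv, are the double crossovers. Comparing them with the parentals, only the cv allele has switched, so cv is the middle locus and the order is ct – cv – w.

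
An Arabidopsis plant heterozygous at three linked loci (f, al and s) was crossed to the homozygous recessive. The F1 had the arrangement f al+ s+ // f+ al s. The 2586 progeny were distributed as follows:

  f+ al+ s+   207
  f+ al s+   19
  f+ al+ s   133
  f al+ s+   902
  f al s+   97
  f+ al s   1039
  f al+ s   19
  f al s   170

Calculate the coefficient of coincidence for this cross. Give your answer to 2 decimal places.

The two rarest classes, f al+ s and f+ al s+, are the double crossovers. Comparing them with the parentals, only the s allele has switched, so s is the middle locus and the order is f – s – al.
f–s: (377 + 38)/2586 = 0.1605; s–al: (230 + 38)/2586 = 0.1036.
Expected DCO frequency = 0.1605 × 0.1036 ≈ 0.01663; observed = 38/2586 ≈ 0.01469.
Coefficient of coincidence = 0.01469/0.01663 ≈ 0.88.

0.88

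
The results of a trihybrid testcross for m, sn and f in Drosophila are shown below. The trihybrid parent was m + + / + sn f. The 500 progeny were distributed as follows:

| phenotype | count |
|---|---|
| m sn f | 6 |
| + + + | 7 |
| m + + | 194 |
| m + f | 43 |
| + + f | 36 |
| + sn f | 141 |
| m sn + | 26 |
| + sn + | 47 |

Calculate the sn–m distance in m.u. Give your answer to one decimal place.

The two rarest classes, + + + and m sn f, are the double crossovers. Comparing them with the parentals, only the m allele has switched, so m is the middle locus and the order is sn – m – f.
Crossovers in the sn–m interval produce the single-crossover classes m sn + and + + f (26 + 36 = 62) plus the double crossovers (13).
RF(sn–m) = (62 + 13) / 500 = 75/500 = 0.1500 → 15.0 m.u.

15.0 m.u.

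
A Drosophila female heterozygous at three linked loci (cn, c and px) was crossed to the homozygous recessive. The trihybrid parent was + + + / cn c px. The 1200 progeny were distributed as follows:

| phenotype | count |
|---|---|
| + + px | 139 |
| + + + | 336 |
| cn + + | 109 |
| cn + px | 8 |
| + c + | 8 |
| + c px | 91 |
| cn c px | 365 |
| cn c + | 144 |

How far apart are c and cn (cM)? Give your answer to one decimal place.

18.0 cM

The two rarest classes, + c + and cn + px, are the double crossovers. Comparing them with the parentals, only the c allele has switched, so c is the middle locus and the order is cn – c – px.
Crossovers in the cn–c interval produce the single-crossover classes cn + + and + c px (109 + 91 = 200) plus the double crossovers (16).
RF(cn–c) = (200 + 16) / 1200 = 216/1200 = 0.1800 → 18.0 cM.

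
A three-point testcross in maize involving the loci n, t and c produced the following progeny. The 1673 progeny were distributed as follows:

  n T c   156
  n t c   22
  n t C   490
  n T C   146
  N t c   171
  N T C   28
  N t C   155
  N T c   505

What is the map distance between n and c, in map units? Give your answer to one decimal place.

The two most frequent reciprocal classes, n t C and N T c, are the parental types, so the F1 was n t C / N T c.
The two rarest classes, n t c and N T C, are the double crossovers. Comparing them with the parentals, only the c allele has switched, so c is the middle locus and the order is t – c – n.
Crossovers in the c–n interval produce the single-crossover classes N t C and n T c (155 + 156 = 311) plus the double crossovers (50).
RF(c–n) = (311 + 50) / 1673 = 361/1673 = 0.2158 → 21.6 map units.

21.6 map units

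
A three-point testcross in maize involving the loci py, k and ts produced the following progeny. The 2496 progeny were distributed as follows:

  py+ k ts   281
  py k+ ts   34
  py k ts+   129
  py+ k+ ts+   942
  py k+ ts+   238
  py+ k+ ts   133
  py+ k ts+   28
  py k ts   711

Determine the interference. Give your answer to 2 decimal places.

0.18

The two most frequent reciprocal classes, py k ts and py+ k+ ts+, are the parental types, so the F1 was py k ts / py+ k+ ts+.
The two rarest classes, py k+ ts and py+ k ts+, are the double crossovers. Comparing them with the parentals, only the k allele has switched, so k is the middle locus and the order is py – k – ts.
py–k: (519 + 62)/2496 = 0.2328; k–ts: (262 + 62)/2496 = 0.1298.
Expected DCO frequency = 0.2328 × 0.1298 ≈ 0.03022; observed = 62/2496 ≈ 0.02484.
Coefficient of coincidence = 0.02484/0.03022 ≈ 0.82; interference = 1 − 0.82 = 0.18.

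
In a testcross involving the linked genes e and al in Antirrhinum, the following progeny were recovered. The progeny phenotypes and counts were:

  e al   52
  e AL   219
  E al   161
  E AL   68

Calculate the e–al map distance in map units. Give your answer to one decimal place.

24.0 map units

The two most frequent classes, E al (161) and e AL (219), are the parental types, so the F1 was E al / e AL.
The recombinant classes are E AL and e al: 68 + 52 = 120.
Recombination frequency = 120/500 = 0.2400 ≈ 24.0%, i.e. 24.0 map units.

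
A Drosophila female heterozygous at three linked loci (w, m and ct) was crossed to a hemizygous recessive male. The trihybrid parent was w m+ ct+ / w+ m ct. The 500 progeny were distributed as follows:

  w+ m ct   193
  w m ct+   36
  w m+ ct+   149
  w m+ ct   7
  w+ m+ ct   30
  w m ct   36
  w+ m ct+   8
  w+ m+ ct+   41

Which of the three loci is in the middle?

ct

The two rarest classes, w m+ ct and w+ m ct+, are the double crossovers. Comparing them with the parentals, only the ct allele has switched, so ct is the middle locus and the order is m – ct – w.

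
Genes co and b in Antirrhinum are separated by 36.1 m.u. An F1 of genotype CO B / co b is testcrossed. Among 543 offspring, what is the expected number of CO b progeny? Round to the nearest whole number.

98

A map distance of 36.1 m.u. corresponds to a recombination frequency of 0.361.
The F1 is CO B / co b, so CO b is a recombinant gamete class with expected frequency r/2 = 0.361/2 = 0.1805.
Expected number = 0.1805 × 543 = 98.01 ≈ 98.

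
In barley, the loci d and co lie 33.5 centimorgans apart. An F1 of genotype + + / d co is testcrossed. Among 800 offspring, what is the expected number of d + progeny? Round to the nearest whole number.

A map distance of 33.5 centimorgans corresponds to a recombination frequency of 0.335.
The F1 is + + / d co, so d + is a recombinant gamete class with expected frequency r/2 = 0.335/2 = 0.1675.
Expected number = 0.1675 × 800 = 134.00 ≈ 134.

134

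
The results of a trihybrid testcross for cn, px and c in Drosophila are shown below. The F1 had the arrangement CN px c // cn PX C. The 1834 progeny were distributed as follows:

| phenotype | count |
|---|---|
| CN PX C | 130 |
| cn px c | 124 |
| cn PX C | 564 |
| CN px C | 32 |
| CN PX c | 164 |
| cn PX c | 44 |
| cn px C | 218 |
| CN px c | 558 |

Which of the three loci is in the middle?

The two rarest classes, CN px C and cn PX c, are the double crossovers. Comparing them with the parentals, only the c allele has switched, so c is the middle locus and the order is px – c – cn.

c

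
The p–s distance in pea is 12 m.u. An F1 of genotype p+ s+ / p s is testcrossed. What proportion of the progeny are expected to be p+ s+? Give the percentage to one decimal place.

44.0%

A map distance of 12 m.u. corresponds to a recombination frequency of 0.120.
The F1 is p+ s+ / p s, so p+ s+ is a parental gamete class with expected frequency (1 − r)/2 = 0.880/2 = 0.4400.
That is 0.4400 = 44.0% of the progeny.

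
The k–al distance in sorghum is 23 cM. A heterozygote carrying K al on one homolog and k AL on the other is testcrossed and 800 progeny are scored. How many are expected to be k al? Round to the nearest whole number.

92

A map distance of 23 cM corresponds to a recombination frequency of 0.230.
The F1 is K al / k AL, so k al is a recombinant gamete class with expected frequency r/2 = 0.230/2 = 0.1150.
Expected number = 0.1150 × 800 = 92.00 ≈ 92.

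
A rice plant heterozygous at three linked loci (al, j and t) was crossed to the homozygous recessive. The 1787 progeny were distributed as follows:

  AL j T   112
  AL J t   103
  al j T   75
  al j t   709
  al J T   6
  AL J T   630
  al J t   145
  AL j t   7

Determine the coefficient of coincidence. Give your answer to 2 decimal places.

The two most frequent reciprocal classes, al j t and AL J T, are the parental types, so the F1 was al j t / AL J T.
The two rarest classes, AL j t and al J T, are the double crossovers. Comparing them with the parentals, only the al allele has switched, so al is the middle locus and the order is t – al – j.
t–al: (178 + 13)/1787 = 0.1069; al–j: (257 + 13)/1787 = 0.1511.
Expected DCO frequency = 0.1069 × 0.1511 ≈ 0.01615; observed = 13/1787 ≈ 0.00727.
Coefficient of coincidence = 0.00727/0.01615 ≈ 0.45.

0.45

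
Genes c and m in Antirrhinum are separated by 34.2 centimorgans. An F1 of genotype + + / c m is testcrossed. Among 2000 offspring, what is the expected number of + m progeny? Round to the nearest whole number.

342

A map distance of 34.2 centimorgans corresponds to a recombination frequency of 0.342.
The F1 is + + / c m, so + m is a recombinant gamete class with expected frequency r/2 = 0.342/2 = 0.1710.
Expected number = 0.1710 × 2000 = 342.00 ≈ 342.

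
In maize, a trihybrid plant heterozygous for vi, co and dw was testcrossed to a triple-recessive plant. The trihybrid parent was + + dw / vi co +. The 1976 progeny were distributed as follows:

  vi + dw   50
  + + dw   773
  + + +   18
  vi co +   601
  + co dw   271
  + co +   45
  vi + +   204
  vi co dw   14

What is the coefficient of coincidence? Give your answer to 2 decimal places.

The two rarest classes, + + + and vi co dw, are the double crossovers. Comparing them with the parentals, only the dw allele has switched, so dw is the middle locus and the order is vi – dw – co.
vi–dw: (95 + 32)/1976 = 0.0643; dw–co: (475 + 32)/1976 = 0.2566.
Expected DCO frequency = 0.0643 × 0.2566 ≈ 0.01650; observed = 32/1976 ≈ 0.01619.
Coefficient of coincidence = 0.01619/0.01650 ≈ 0.98.

0.98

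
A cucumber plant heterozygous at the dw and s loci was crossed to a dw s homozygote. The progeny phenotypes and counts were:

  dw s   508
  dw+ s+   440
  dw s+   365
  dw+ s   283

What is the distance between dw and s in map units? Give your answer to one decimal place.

40.6 map units

The two most frequent classes, dw+ s+ (440) and dw s (508), are the parental types, so the F1 was dw+ s+ / dw s.
The recombinant classes are dw+ s and dw s+: 283 + 365 = 648.
Recombination frequency = 648/1596 = 0.4060 ≈ 40.6%, i.e. 40.6 map units.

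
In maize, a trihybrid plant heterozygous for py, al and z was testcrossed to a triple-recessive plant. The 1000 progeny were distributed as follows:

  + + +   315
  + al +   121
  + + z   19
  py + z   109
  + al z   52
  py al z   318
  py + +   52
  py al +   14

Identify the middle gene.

The two most frequent reciprocal classes, + + + and py al z, are the parental types, so the F1 was + + + / py al z.
The two rarest classes, + + z and py al +, are the double crossovers. Comparing them with the parentals, only the z allele has switched, so z is the middle locus and the order is py – z – al.

z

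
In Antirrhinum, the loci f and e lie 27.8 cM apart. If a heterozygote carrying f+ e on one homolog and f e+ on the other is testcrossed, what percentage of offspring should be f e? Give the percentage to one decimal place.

A map distance of 27.8 cM corresponds to a recombination frequency of 0.278.
The F1 is f+ e / f e+, so f e is a recombinant gamete class with expected frequency r/2 = 0.278/2 = 0.1390.
That is 0.1390 = 13.9% of the progeny.

13.9%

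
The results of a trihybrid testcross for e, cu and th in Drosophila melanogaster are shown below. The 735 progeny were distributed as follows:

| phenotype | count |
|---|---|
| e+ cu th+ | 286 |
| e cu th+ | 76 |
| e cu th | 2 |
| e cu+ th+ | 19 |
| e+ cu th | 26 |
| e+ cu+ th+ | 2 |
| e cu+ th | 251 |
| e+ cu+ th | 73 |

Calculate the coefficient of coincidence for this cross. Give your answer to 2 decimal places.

The two most frequent reciprocal classes, e cu+ th and e+ cu th+, are the parental types, so the F1 was e cu+ th / e+ cu th+.
The two rarest classes, e cu th and e+ cu+ th+, are the double crossovers. Comparing them with the parentals, only the cu allele has switched, so cu is the middle locus and the order is e – cu – th.
e–cu: (149 + 4)/735 = 0.2082; cu–th: (45 + 4)/735 = 0.0667.
Expected DCO frequency = 0.2082 × 0.0667 ≈ 0.01389; observed = 4/735 ≈ 0.00544.
Coefficient of coincidence = 0.00544/0.01389 ≈ 0.39.

0.39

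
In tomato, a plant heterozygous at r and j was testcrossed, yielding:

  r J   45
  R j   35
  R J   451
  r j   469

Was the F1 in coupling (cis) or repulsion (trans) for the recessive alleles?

cis

The two most frequent classes are R J (451) and r j (469); these are the parental (non-recombinant) types.
So the F1 carried R J on one chromosome and r j on the other — the recessive alleles are on the same chromosome (cis / coupling).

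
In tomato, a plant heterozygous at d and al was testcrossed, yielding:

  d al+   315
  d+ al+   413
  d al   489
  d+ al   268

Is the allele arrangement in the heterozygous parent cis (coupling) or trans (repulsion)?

cis

The two most frequent classes are d+ al+ (413) and d al (489); these are the parental (non-recombinant) types.
So the F1 carried d+ al+ on one chromosome and d al on the other — the recessive alleles are on the same chromosome (cis / coupling).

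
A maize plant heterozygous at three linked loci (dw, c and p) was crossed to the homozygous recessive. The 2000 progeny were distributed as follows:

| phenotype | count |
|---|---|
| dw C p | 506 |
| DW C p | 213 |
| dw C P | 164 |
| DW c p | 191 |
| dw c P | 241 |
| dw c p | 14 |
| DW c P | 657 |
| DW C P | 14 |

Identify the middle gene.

c

The two most frequent reciprocal classes, dw C p and DW c P, are the parental types, so the F1 was dw C p / DW c P.
The two rarest classes, dw c p and DW C P, are the double crossovers. Comparing them with the parentals, only the c allele has switched, so c is the middle locus and the order is dw – c – p.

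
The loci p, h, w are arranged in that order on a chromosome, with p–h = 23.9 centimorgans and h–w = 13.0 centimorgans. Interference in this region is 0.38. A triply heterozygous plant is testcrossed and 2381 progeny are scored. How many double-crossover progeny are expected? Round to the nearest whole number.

46

Map distances give recombination frequencies of 0.239 and 0.130 for the two intervals.
With interference 0.38 (so coincidence = 0.62), expected double-crossover frequency = 0.239 × 0.130 × 0.62 = 0.01926.
Expected number = 0.01926 × 2381 = 45.87 ≈ 46.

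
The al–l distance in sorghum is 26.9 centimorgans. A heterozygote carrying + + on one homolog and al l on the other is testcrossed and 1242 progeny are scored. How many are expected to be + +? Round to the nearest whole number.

454

A map distance of 26.9 centimorgans corresponds to a recombination frequency of 0.269.
The F1 is + + / al l, so + + is a parental gamete class with expected frequency (1 − r)/2 = 0.731/2 = 0.3655.
Expected number = 0.3655 × 1242 = 453.95 ≈ 454.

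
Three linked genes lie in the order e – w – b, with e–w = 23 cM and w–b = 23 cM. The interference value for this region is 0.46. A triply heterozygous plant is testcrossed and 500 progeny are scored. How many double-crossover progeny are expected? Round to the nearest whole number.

14

Map distances give recombination frequencies of 0.230 and 0.230 for the two intervals.
With interference 0.46 (so coincidence = 0.54), expected double-crossover frequency = 0.230 × 0.230 × 0.54 = 0.02857.
Expected number = 0.02857 × 500 = 14.28 ≈ 14.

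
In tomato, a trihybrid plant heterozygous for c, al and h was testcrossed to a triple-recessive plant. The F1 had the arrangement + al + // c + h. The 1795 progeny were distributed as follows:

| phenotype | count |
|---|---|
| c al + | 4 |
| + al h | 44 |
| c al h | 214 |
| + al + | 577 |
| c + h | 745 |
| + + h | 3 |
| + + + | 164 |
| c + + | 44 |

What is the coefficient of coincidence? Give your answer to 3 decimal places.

The two rarest classes, c al + and + + h, are the double crossovers. Comparing them with the parentals, only the c allele has switched, so c is the middle locus and the order is h – c – al.
h–c: (88 + 7)/1795 = 0.0529; c–al: (378 + 7)/1795 = 0.2145.
Expected DCO frequency = 0.0529 × 0.2145 ≈ 0.01135; observed = 7/1795 ≈ 0.00390.
Coefficient of coincidence = 0.00390/0.01135 ≈ 0.344.

0.344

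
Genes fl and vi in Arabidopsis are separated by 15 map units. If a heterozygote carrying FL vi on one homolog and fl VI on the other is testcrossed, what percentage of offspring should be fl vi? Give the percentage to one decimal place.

7.5%

A map distance of 15 map units corresponds to a recombination frequency of 0.150.
The F1 is FL vi / fl VI, so fl vi is a recombinant gamete class with expected frequency r/2 = 0.150/2 = 0.0750.
That is 0.0750 = 7.5% of the progeny.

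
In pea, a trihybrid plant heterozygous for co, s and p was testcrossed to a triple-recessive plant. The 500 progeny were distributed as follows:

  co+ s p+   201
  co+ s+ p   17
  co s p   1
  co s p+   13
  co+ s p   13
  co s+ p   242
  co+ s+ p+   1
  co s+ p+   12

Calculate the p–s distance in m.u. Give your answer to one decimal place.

The two most frequent reciprocal classes, co+ s p+ and co s+ p, are the parental types, so the F1 was co+ s p+ / co s+ p.
The two rarest classes, co+ s+ p+ and co s p, are the double crossovers. Comparing them with the parentals, only the s allele has switched, so s is the middle locus and the order is co – s – p.
Crossovers in the s–p interval produce the single-crossover classes co+ s p and co s+ p+ (13 + 12 = 25) plus the double crossovers (2).
RF(s–p) = (25 + 2) / 500 = 27/500 = 0.0540 → 5.4 m.u.

5.4 m.u.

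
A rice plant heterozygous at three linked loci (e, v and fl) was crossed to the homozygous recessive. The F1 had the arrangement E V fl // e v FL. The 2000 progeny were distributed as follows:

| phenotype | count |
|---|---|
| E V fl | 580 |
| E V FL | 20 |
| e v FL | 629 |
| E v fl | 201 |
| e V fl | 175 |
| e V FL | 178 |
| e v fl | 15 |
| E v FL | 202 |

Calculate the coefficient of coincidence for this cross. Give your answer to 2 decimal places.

0.41

The two rarest classes, E V FL and e v fl, are the double crossovers. Comparing them with the parentals, only the fl allele has switched, so fl is the middle locus and the order is e – fl – v.
e–fl: (377 + 35)/2000 = 0.2060; fl–v: (379 + 35)/2000 = 0.2070.
Expected DCO frequency = 0.2060 × 0.2070 ≈ 0.04264; observed = 35/2000 ≈ 0.01750.
Coefficient of coincidence = 0.01750/0.04264 ≈ 0.41.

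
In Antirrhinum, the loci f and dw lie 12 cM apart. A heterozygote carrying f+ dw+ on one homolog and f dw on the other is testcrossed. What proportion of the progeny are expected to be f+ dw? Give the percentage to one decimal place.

A map distance of 12 cM corresponds to a recombination frequency of 0.120.
The F1 is f+ dw+ / f dw, so f+ dw is a recombinant gamete class with expected frequency r/2 = 0.120/2 = 0.0600.
That is 0.0600 = 6.0% of the progeny.

6.0%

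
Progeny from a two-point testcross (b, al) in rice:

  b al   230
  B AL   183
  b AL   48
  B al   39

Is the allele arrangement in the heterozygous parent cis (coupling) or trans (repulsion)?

cis

The two most frequent classes are B AL (183) and b al (230); these are the parental (non-recombinant) types.
So the F1 carried B AL on one chromosome and b al on the other — the recessive alleles are on the same chromosome (cis / coupling).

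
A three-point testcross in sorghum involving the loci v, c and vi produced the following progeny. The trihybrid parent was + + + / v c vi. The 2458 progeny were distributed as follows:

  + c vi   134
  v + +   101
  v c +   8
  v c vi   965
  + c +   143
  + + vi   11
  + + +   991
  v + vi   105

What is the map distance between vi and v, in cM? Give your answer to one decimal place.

10.3 cM

The two rarest classes, + + vi and v c +, are the double crossovers. Comparing them with the parentals, only the vi allele has switched, so vi is the middle locus and the order is c – vi – v.
Crossovers in the vi–v interval produce the single-crossover classes v + + and + c vi (101 + 134 = 235) plus the double crossovers (19).
RF(vi–v) = (235 + 19) / 2458 = 254/2458 = 0.1033 → 10.3 cM.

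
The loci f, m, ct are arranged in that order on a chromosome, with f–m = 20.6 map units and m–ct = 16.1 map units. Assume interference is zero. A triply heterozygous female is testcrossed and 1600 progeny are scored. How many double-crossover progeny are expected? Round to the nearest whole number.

Map distances give recombination frequencies of 0.206 and 0.161 for the two intervals.
With no interference, expected double-crossover frequency = 0.206 × 0.161 = 0.03317.
Expected number = 0.03317 × 1600 = 53.07 ≈ 53.

53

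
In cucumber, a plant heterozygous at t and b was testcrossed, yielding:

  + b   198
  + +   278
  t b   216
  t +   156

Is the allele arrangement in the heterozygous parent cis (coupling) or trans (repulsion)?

The two most frequent classes are + + (278) and t b (216); these are the parental (non-recombinant) types.
So the F1 carried + + on one chromosome and t b on the other — the recessive alleles are on the same chromosome (cis / coupling).

cis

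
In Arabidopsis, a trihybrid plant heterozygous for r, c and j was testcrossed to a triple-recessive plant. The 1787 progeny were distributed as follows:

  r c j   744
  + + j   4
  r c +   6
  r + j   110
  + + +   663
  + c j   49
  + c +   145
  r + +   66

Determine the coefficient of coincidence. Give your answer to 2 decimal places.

0.54

The two most frequent reciprocal classes, + + + and r c j, are the parental types, so the F1 was + + + / r c j.
The two rarest classes, + + j and r c +, are the double crossovers. Comparing them with the parentals, only the j allele has switched, so j is the middle locus and the order is r – j – c.
r–j: (115 + 10)/1787 = 0.0699; j–c: (255 + 10)/1787 = 0.1483.
Expected DCO frequency = 0.0699 × 0.1483 ≈ 0.01037; observed = 10/1787 ≈ 0.00560.
Coefficient of coincidence = 0.00560/0.01037 ≈ 0.54.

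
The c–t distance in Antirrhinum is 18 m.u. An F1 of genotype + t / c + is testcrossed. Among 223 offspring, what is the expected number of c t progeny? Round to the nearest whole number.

A map distance of 18 m.u. corresponds to a recombination frequency of 0.180.
The F1 is + t / c +, so c t is a recombinant gamete class with expected frequency r/2 = 0.180/2 = 0.0900.
Expected number = 0.0900 × 223 = 20.07 ≈ 20.

20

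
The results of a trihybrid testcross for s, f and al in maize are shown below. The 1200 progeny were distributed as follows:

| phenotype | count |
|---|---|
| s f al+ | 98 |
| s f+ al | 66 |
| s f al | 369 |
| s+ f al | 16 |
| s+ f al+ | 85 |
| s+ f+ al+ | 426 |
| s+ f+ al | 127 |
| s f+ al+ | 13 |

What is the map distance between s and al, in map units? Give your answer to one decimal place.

The two most frequent reciprocal classes, s f al and s+ f+ al+, are the parental types, so the F1 was s f al / s+ f+ al+.
The two rarest classes, s+ f al and s f+ al+, are the double crossovers. Comparing them with the parentals, only the s allele has switched, so s is the middle locus and the order is f – s – al.
Crossovers in the s–al interval produce the single-crossover classes s f al+ and s+ f+ al (98 + 127 = 225) plus the double crossovers (29).
RF(s–al) = (225 + 29) / 1200 = 254/1200 = 0.2117 → 21.2 map units.

21.2 map units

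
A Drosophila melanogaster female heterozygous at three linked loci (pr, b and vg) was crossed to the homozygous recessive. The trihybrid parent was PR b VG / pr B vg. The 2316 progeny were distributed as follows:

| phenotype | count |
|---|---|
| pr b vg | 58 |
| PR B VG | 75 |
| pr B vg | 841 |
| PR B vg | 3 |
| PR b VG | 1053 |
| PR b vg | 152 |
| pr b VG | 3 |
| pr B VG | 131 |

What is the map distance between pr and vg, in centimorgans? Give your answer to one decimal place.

The two rarest classes, pr b VG and PR B vg, are the double crossovers. Comparing them with the parentals, only the pr allele has switched, so pr is the middle locus and the order is vg – pr – b.
Crossovers in the vg–pr interval produce the single-crossover classes PR b vg and pr B VG (152 + 131 = 283) plus the double crossovers (6).
RF(vg–pr) = (283 + 6) / 2316 = 289/2316 = 0.1248 → 12.5 centimorgans.

12.5 centimorgans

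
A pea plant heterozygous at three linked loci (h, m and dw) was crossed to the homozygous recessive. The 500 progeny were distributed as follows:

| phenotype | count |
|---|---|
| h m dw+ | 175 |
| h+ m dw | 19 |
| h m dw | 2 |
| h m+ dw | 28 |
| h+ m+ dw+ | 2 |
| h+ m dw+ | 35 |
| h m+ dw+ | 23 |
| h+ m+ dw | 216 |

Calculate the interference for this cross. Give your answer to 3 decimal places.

The two most frequent reciprocal classes, h+ m+ dw and h m dw+, are the parental types, so the F1 was h+ m+ dw / h m dw+.
The two rarest classes, h+ m+ dw+ and h m dw, are the double crossovers. Comparing them with the parentals, only the dw allele has switched, so dw is the middle locus and the order is h – dw – m.
h–dw: (63 + 4)/500 = 0.1340; dw–m: (42 + 4)/500 = 0.0920.
Expected DCO frequency = 0.1340 × 0.0920 ≈ 0.01233; observed = 4/500 ≈ 0.00800.
Coefficient of coincidence = 0.00800/0.01233 ≈ 0.649; interference = 1 − 0.649 = 0.351.

0.351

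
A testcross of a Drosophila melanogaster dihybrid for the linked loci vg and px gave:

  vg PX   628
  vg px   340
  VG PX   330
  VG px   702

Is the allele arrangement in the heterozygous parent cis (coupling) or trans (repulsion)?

trans

The two most frequent classes are VG px (702) and vg PX (628); these are the parental (non-recombinant) types.
So the F1 carried VG px on one chromosome and vg PX on the other — the recessive alleles are on opposite chromosomes (trans / repulsion).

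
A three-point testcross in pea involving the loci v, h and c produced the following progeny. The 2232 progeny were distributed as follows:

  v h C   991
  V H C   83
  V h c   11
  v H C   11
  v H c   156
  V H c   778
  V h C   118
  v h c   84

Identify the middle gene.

h

The two most frequent reciprocal classes, v h C and V H c, are the parental types, so the F1 was v h C / V H c.
The two rarest classes, v H C and V h c, are the double crossovers. Comparing them with the parentals, only the h allele has switched, so h is the middle locus and the order is v – h – c.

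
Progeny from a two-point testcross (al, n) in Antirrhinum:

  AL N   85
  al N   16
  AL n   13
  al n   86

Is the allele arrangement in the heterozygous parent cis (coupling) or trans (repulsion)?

The two most frequent classes are AL N (85) and al n (86); these are the parental (non-recombinant) types.
So the F1 carried AL N on one chromosome and al n on the other — the recessive alleles are on the same chromosome (cis / coupling).

cis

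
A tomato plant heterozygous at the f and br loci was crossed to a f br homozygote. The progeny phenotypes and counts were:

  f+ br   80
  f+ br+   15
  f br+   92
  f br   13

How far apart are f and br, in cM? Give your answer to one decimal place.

14.0 cM

The two most frequent classes, f+ br (80) and f br+ (92), are the parental types, so the F1 was f+ br / f br+.
The recombinant classes are f+ br+ and f br: 15 + 13 = 28.
Recombination frequency = 28/200 = 0.1400 ≈ 14.0%, i.e. 14.0 cM.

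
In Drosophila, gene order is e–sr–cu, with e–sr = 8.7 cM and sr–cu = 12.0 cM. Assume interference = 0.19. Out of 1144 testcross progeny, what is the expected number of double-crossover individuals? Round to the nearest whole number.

10

Map distances give recombination frequencies of 0.087 and 0.120 for the two intervals.
With interference 0.19 (so coincidence = 0.81), expected double-crossover frequency = 0.087 × 0.120 × 0.81 = 0.00846.
Expected number = 0.00846 × 1144 = 9.67 ≈ 10.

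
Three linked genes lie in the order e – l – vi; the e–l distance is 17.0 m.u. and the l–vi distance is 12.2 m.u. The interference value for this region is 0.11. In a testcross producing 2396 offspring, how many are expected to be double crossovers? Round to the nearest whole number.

Map distances give recombination frequencies of 0.170 and 0.122 for the two intervals.
With interference 0.11 (so coincidence = 0.89), expected double-crossover frequency = 0.170 × 0.122 × 0.89 = 0.01846.
Expected number = 0.01846 × 2396 = 44.23 ≈ 44.

44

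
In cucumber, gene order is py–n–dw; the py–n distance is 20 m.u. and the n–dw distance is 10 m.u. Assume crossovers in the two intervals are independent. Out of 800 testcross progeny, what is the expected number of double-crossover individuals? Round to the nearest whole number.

Map distances give recombination frequencies of 0.200 and 0.100 for the two intervals.
With no interference, expected double-crossover frequency = 0.200 × 0.100 = 0.02000.
Expected number = 0.02000 × 800 = 16.00 ≈ 16.

16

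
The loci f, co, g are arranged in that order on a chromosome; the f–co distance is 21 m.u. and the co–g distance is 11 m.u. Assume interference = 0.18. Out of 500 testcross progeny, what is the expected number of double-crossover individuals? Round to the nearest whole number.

9

Map distances give recombination frequencies of 0.210 and 0.110 for the two intervals.
With interference 0.18 (so coincidence = 0.82), expected double-crossover frequency = 0.210 × 0.110 × 0.82 = 0.01894.
Expected number = 0.01894 × 500 = 9.47 ≈ 9.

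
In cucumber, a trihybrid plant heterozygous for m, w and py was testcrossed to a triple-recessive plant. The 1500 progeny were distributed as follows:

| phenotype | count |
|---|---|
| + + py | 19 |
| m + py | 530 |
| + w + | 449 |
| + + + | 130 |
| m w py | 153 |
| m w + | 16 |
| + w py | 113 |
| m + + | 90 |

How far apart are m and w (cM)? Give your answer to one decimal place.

The two most frequent reciprocal classes, m + py and + w +, are the parental types, so the F1 was m + py / + w +.
The two rarest classes, + + py and m w +, are the double crossovers. Comparing them with the parentals, only the m allele has switched, so m is the middle locus and the order is w – m – py.
Crossovers in the w–m interval produce the single-crossover classes m w py and + + + (153 + 130 = 283) plus the double crossovers (35).
RF(w–m) = (283 + 35) / 1500 = 318/1500 = 0.2120 → 21.2 cM.

21.2 cM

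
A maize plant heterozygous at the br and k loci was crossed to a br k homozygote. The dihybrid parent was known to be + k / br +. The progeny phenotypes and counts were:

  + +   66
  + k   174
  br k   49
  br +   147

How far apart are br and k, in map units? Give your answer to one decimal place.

26.4 map units

The recombinant classes are + + and br k: 66 + 49 = 115.
Recombination frequency = 115/436 = 0.2638 ≈ 26.4%, i.e. 26.4 map units.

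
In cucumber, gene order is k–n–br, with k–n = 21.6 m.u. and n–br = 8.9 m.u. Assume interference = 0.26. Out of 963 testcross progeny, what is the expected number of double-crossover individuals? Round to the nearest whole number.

14

Map distances give recombination frequencies of 0.216 and 0.089 for the two intervals.
With interference 0.26 (so coincidence = 0.74), expected double-crossover frequency = 0.216 × 0.089 × 0.74 = 0.01423.
Expected number = 0.01423 × 963 = 13.70 ≈ 14.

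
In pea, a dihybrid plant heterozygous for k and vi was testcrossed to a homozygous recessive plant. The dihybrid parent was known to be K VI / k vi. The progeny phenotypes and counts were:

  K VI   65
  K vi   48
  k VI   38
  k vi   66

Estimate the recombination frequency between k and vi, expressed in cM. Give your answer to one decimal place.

The recombinant classes are K vi and k VI: 48 + 38 = 86.
Recombination frequency = 86/217 = 0.3963 ≈ 39.6%, i.e. 39.6 cM.

39.6 cM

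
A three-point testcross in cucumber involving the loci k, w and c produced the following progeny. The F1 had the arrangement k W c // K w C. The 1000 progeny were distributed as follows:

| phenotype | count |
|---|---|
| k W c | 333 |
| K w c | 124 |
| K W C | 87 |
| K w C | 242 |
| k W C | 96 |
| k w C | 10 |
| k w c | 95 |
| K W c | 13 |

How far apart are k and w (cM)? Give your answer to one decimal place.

The two rarest classes, K W c and k w C, are the double crossovers. Comparing them with the parentals, only the k allele has switched, so k is the middle locus and the order is w – k – c.
Crossovers in the w–k interval produce the single-crossover classes k w c and K W C (95 + 87 = 182) plus the double crossovers (23).
RF(w–k) = (182 + 23) / 1000 = 205/1000 = 0.2050 → 20.5 cM.

20.5 cM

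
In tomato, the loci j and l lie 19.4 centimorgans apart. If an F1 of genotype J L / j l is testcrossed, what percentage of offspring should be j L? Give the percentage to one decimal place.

A map distance of 19.4 centimorgans corresponds to a recombination frequency of 0.194.
The F1 is J L / j l, so j L is a recombinant gamete class with expected frequency r/2 = 0.194/2 = 0.0970.
That is 0.0970 = 9.7% of the progeny.

9.7%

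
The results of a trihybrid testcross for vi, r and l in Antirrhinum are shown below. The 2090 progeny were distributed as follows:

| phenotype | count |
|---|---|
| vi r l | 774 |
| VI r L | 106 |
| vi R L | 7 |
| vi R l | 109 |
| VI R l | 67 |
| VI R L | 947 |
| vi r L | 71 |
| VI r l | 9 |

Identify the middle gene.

vi

The two most frequent reciprocal classes, VI R L and vi r l, are the parental types, so the F1 was VI R L / vi r l.
The two rarest classes, vi R L and VI r l, are the double crossovers. Comparing them with the parentals, only the vi allele has switched, so vi is the middle locus and the order is r – vi – l.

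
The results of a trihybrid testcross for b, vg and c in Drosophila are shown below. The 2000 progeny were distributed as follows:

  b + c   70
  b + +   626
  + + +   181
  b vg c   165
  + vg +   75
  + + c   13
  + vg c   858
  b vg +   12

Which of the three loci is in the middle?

The two most frequent reciprocal classes, + vg c and b + +, are the parental types, so the F1 was + vg c / b + +.
The two rarest classes, + + c and b vg +, are the double crossovers. Comparing them with the parentals, only the vg allele has switched, so vg is the middle locus and the order is c – vg – b.

vg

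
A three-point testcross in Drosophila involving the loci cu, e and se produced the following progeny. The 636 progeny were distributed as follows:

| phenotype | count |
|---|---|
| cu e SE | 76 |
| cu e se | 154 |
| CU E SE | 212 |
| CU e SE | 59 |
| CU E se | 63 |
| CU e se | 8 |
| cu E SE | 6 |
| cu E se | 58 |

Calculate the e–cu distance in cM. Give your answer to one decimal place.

20.6 cM

The two most frequent reciprocal classes, cu e se and CU E SE, are the parental types, so the F1 was cu e se / CU E SE.
The two rarest classes, CU e se and cu E SE, are the double crossovers. Comparing them with the parentals, only the cu allele has switched, so cu is the middle locus and the order is e – cu – se.
Crossovers in the e–cu interval produce the single-crossover classes cu E se and CU e SE (58 + 59 = 117) plus the double crossovers (14).
RF(e–cu) = (117 + 14) / 636 = 131/636 = 0.2060 → 20.6 cM.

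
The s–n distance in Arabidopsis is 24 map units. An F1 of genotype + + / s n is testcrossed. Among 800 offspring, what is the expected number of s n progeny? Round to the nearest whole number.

304

A map distance of 24 map units corresponds to a recombination frequency of 0.240.
The F1 is + + / s n, so s n is a parental gamete class with expected frequency (1 − r)/2 = 0.760/2 = 0.3800.
Expected number = 0.3800 × 800 = 304.00 ≈ 304.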